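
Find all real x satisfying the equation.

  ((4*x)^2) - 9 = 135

Step 1. [((4*x)^2) - 9 = 135] the outer -9 inverts by adding 9, so sub: (4*x)^2 = 144.
Step 2. [(4*x)^2 = 144] √ both sides: 144 ≥ 0 gives two branches. So sqrt: 4*x = 12 or -12.
Step 3. [4*x = 12 or -12] divide by the outer 4 ⇒ div: x = 3 or -3.

Answer: x ∈ {-3, 3}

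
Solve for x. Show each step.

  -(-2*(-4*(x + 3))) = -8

Step 1. [-(-2*(-4*(x + 3))) = -8] flip signs both sides, so neg: -2*(-4*(x + 3)) = 8.
Step 2. [-2*(-4*(x + 3)) = 8] -2·(inner) — divide through by -2, so div: -4*(x + 3) = -4.
Step 3. [-4*(x + 3) = -4] divide by the outer -4, so div: x + 3 = 1.
Step 4. [x + 3 = 1] subtract 3: x sits inside (… + 3), so sub: x = -2.

Answer: x ∈ {-2}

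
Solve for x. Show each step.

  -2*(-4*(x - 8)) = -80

Step 1. [-2*(-4*(x - 8)) = -80] divide by the outer -2. So div: -4*(x - 8) = 40.
Step 2. [-4*(x - 8) = 40] divide by the outer -4, so div: x - 8 = -10.
Step 3. [x - 8 = -10] -8 is outermost — add 8 both sides ⇒ sub: x = -2.

Answer: x ∈ {-2}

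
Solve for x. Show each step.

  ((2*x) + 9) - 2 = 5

Step 1. [((2*x) + 9) - 2 = 5] 2 comes off first (add 2). So sub: (2*x) + 9 = 7.
Step 2. [(2*x) + 9 = 7] 9 comes off first (subtract 9) ⇒ sub: 2*x = -2.
Step 3. [2*x = -2] LHS = 2·(…); ÷2 both sides, so div: x = -1.

Answer: x ∈ {-1}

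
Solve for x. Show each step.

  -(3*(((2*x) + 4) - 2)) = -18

Step 1. [-(3*(((2*x) + 4) - 2)) = -18] flip signs both sides ⇒ neg: 3*(((2*x) + 4) - 2) = 18.
Step 2. [3*(((2*x) + 4) - 2) = 18] divide by the outer 3 ⇒ div: ((2*x) + 4) - 2 = 6.
Step 3. [((2*x) + 4) - 2 = 6] peel the -2: add 2 from each side. So sub: (2*x) + 4 = 8.
Step 4. [(2*x) + 4 = 8] 2 divides every term; factor it out. So factor: x + 2 = 4.
Step 5. [x + 2 = 4] +2 is outermost — subtract 2 both sides, so sub: x = 2.

Answer: x ∈ {2}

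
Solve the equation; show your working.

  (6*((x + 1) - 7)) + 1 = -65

Step 1. [(6*((x + 1) - 7)) + 1 = -65] subtract 1: x sits inside (… + 1). So sub: 6*((x + 1) - 7) = -66.
Step 2. [6*((x + 1) - 7) = -66] 6 out front; divide by 6, so div: (x + 1) - 7 = -11.
Step 3. [(x + 1) - 7 = -11] the outer -7 inverts by adding 7 ⇒ sub: x + 1 = -4.
Step 4. [x + 1 = -4] peel the +1: subtract 1 from each side ⇒ sub: x = -5.

Answer: x ∈ {-5}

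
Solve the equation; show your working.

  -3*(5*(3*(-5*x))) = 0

Step 1. [-3*(5*(3*(-5*x))) = 0] -3 out front; divide by -3, so div: 5*(3*(-5*x)) = 0.
Step 2. [5*(3*(-5*x)) = 0] leading coefficient 5: divide by 5 ⇒ div: 3*(-5*x) = 0.
Step 3. [3*(-5*x) = 0] divide by the outer 3, so div: -5*x = 0.
Step 4. [-5*x = 0] leading coefficient -5: divide by -5 ⇒ div: x = 0.

Answer: x ∈ {0}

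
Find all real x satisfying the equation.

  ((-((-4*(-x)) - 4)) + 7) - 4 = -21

Step 1. [((-((-4*(-x)) - 4)) + 7) - 4 = -21] peel the -4: add 4 from each side ⇒ sub: (-((-4*(-x)) - 4)) + 7 = -17.
Step 2. [(-((-4*(-x)) - 4)) + 7 = -17] the outer +7 inverts by subtracting 7 ⇒ sub: -((-4*(-x)) - 4) = -24.
Step 3. [-((-4*(-x)) - 4) = -24] flip signs both sides ⇒ neg: (-4*(-x)) - 4 = 24.
Step 4. [(-4*(-x)) - 4 = 24] -4 divides every term; factor it out. So factor: (-x) + 1 = -6.
Step 5. [(-x) + 1 = -6] +1 is outermost — subtract 1 both sides, so sub: -x = -7.
Step 6. [-x = -7] flip signs both sides, so neg: x = 7.

Answer: x ∈ {7}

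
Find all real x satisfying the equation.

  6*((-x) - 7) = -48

Step 1. [6*((-x) - 7) = -48] leading coefficient 6: divide by 6 ⇒ div: (-x) - 7 = -8.
Step 2. [(-x) - 7 = -8] 7 comes off first (add 7). So sub: -x = -1.
Step 3. [-x = -1] flip signs both sides, so neg: x = 1.

Answer: x ∈ {1}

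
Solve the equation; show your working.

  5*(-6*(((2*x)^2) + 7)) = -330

Step 1. [5*(-6*(((2*x)^2) + 7)) = -330] divide by the outer 5, so div: -6*(((2*x)^2) + 7) = -66.
Step 2. [-6*(((2*x)^2) + 7) = -66] divide by the outer -6. So div: ((2*x)^2) + 7 = 11.
Step 3. [((2*x)^2) + 7 = 11] +7 is outermost — subtract 7 both sides, so sub: (2*x)^2 = 4.
Step 4. [(2*x)^2 = 4] 4 ≥ 0, LHS is (·)² — take ±√, so sqrt: 2*x = 2 or -2.
Step 5. [2*x = 2 or -2] 2 out front; divide by 2, so div: x = 1 or -1.

Answer: x ∈ {-1, 1}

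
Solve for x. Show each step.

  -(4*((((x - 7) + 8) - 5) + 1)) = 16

Step 1. [-(4*((((x - 7) + 8) - 5) + 1)) = 16] flip signs both sides. So neg: 4*((((x - 7) + 8) - 5) + 1) = -16.
Step 2. [4*((((x - 7) + 8) - 5) + 1) = -16] 4 out front; divide by 4. So div: (((x - 7) + 8) - 5) + 1 = -4.
Step 3. [(((x - 7) + 8) - 5) + 1 = -4] +1 is outermost — subtract 1 both sides. So sub: ((x - 7) + 8) - 5 = -5.
Step 4. [((x - 7) + 8) - 5 = -5] the outer -5 inverts by adding 5 ⇒ sub: (x - 7) + 8 = 0.
Step 5. [(x - 7) + 8 = 0] peel the +8: subtract 8 from each side ⇒ sub: x - 7 = -8.
Step 6. [x - 7 = -8] the outer -7 inverts by adding 7. So sub: x = -1.

Answer: x ∈ {-1}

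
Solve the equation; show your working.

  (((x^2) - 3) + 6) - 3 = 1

Step 1. [(((x^2) - 3) + 6) - 3 = 1] -3 is outermost — add 3 both sides ⇒ sub: ((x^2) - 3) + 6 = 4.
Step 2. [((x^2) - 3) + 6 = 4] +6 is outermost — subtract 6 both sides, so sub: (x^2) - 3 = -2.
Step 3. [(x^2) - 3 = -2] -3 is outermost — add 3 both sides ⇒ sub: x^2 = 1.
Step 4. [x^2 = 1] √ both sides: 1 ≥ 0 gives two branches, so sqrt: x = 1 or -1.

Answer: x ∈ {-1, 1}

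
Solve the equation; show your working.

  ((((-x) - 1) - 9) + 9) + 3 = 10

Step 1. [((((-x) - 1) - 9) + 9) + 3 = 10] +3 is outermost — subtract 3 both sides. So sub: (((-x) - 1) - 9) + 9 = 7.
Step 2. [(((-x) - 1) - 9) + 9 = 7] +9 is outermost — subtract 9 both sides, so sub: ((-x) - 1) - 9 = -2.
Step 3. [((-x) - 1) - 9 = -2] the outer -9 inverts by adding 9 ⇒ sub: (-x) - 1 = 7.
Step 4. [(-x) - 1 = 7] -1 is outermost — add 1 both sides ⇒ sub: -x = 8.
Step 5. [-x = 8] leading − — multiply by −1 ⇒ neg: x = -8.

Answer: x ∈ {-8}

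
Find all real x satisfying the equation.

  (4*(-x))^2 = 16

Step 1. [(4*(-x))^2 = 16] LHS squared, RHS 16 ≥ 0: apply √ (±) ⇒ sqrt: 4*(-x) = 4 or -4.
Step 2. [4*(-x) = 4 or -4] 4 out front; divide by 4. So div: -x = 1 or -1.
Step 3. [-x = 1 or -1] flip signs both sides, so neg: x = -1 or 1.

Answer: x ∈ {-1, 1}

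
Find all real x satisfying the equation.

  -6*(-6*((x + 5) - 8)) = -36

Step 1. [-6*(-6*((x + 5) - 8)) = -36] leading coefficient -6: divide by -6 ⇒ div: -6*((x + 5) - 8) = 6.
Step 2. [-6*((x + 5) - 8) = 6] LHS = -6·(…); ÷-6 both sides. So div: (x + 5) - 8 = -1.
Step 3. [(x + 5) - 8 = -1] -8 is outermost — add 8 both sides. So sub: x + 5 = 7.
Step 4. [x + 5 = 7] subtract 5: x sits inside (… + 5). So sub: x = 2.

Answer: x ∈ {2}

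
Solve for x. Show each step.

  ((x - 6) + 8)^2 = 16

Step 1. [((x - 6) + 8)^2 = 16] 16 ≥ 0, LHS is (·)² — take ±√, so sqrt: (x - 6) + 8 = 4 or -4.
Step 2. [(x - 6) + 8 = 4 or -4] +8 is outermost — subtract 8 both sides. So sub: x - 6 = -4 or -12.
Step 3. [x - 6 = -4 or -12] -6 is outermost — add 6 both sides. So sub: x = 2 or -6.

Answer: x ∈ {-6, 2}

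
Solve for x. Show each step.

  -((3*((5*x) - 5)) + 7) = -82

Step 1. [-((3*((5*x) - 5)) + 7) = -82] flip signs both sides ⇒ neg: (3*((5*x) - 5)) + 7 = 82.
Step 2. [(3*((5*x) - 5)) + 7 = 82] peel the +7: subtract 7 from each side. So sub: 3*((5*x) - 5) = 75.
Step 3. [3*((5*x) - 5) = 75] LHS = 3·(…); ÷3 both sides ⇒ div: (5*x) - 5 = 25.
Step 4. [(5*x) - 5 = 25] 5 divides every term; factor it out ⇒ factor: x - 1 = 5.
Step 5. [x - 1 = 5] peel the -1: add 1 from each side. So sub: x = 6.

Answer: x ∈ {6}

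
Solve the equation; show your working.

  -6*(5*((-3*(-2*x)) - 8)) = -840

Step 1. [-6*(5*((-3*(-2*x)) - 8)) = -840] divide by the outer -6, so div: 5*((-3*(-2*x)) - 8) = 140.
Step 2. [5*((-3*(-2*x)) - 8) = 140] divide by the outer 5, so div: (-3*(-2*x)) - 8 = 28.
Step 3. [(-3*(-2*x)) - 8 = 28] 8 comes off first (add 8) ⇒ sub: -3*(-2*x) = 36.
Step 4. [-3*(-2*x) = 36] -3·(inner) — divide through by -3 ⇒ div: -2*x = -12.
Step 5. [-2*x = -12] leading coefficient -2: divide by -2. So div: x = 6.

Answer: x ∈ {6}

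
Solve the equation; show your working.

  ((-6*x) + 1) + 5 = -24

Step 1. [((-6*x) + 1) + 5 = -24] peel the +5: subtract 5 from each side, so sub: (-6*x) + 1 = -29.
Step 2. [(-6*x) + 1 = -29] peel the +1: subtract 1 from each side. So sub: -6*x = -30.
Step 3. [-6*x = -30] leading coefficient -6: divide by -6 ⇒ div: x = 5.

Answer: x ∈ {5}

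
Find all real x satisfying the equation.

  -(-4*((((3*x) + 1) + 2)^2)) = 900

Step 1. [-(-4*((((3*x) + 1) + 2)^2)) = 900] LHS negated; negate both sides, so neg: -4*((((3*x) + 1) + 2)^2) = -900.
Step 2. [-4*((((3*x) + 1) + 2)^2) = -900] divide by the outer -4, so div: (((3*x) + 1) + 2)^2 = 225.
Step 3. [(((3*x) + 1) + 2)^2 = 225] √ both sides: 225 ≥ 0 gives two branches, so sqrt: ((3*x) + 1) + 2 = 15 or -15.
Step 4. [((3*x) + 1) + 2 = 15 or -15] 2 comes off first (subtract 2). So sub: (3*x) + 1 = 13 or -17.
Step 5. [(3*x) + 1 = 13 or -17] subtract 1: x sits inside (… + 1), so sub: 3*x = 12 or -18.
Step 6. [3*x = 12 or -18] 3 out front; divide by 3. So div: x = 4 or -6.

Answer: x ∈ {-6, 4}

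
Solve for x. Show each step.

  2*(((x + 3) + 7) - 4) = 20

Step 1. [2*(((x + 3) + 7) - 4) = 20] divide by the outer 2, so div: ((x + 3) + 7) - 4 = 10.
Step 2. [((x + 3) + 7) - 4 = 10] the outer -4 inverts by adding 4 ⇒ sub: (x + 3) + 7 = 14.
Step 3. [(x + 3) + 7 = 14] +7 is outermost — subtract 7 both sides, so sub: x + 3 = 7.
Step 4. [x + 3 = 7] +3 is outermost — subtract 3 both sides, so sub: x = 4.

Answer: x ∈ {4}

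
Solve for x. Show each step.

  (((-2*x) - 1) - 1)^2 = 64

Step 1. [(((-2*x) - 1) - 1)^2 = 64] √ both sides: 64 ≥ 0 gives two branches ⇒ sqrt: ((-2*x) - 1) - 1 = 8 or -8.
Step 2. [((-2*x) - 1) - 1 = 8 or -8] the outer -1 inverts by adding 1, so sub: (-2*x) - 1 = 9 or -7.
Step 3. [(-2*x) - 1 = 9 or -7] peel the -1: add 1 from each side, so sub: -2*x = 10 or -6.
Step 4. [-2*x = 10 or -6] divide by the outer -2. So div: x = -5 or 3.

Answer: x ∈ {-5, 3}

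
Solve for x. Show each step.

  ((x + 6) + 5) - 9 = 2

Step 1. [((x + 6) + 5) - 9 = 2] 9 comes off first (add 9), so sub: (x + 6) + 5 = 11.
Step 2. [(x + 6) + 5 = 11] +5 is outermost — subtract 5 both sides, so sub: x + 6 = 6.
Step 3. [x + 6 = 6] subtract 6: x sits inside (… + 6). So sub: x = 0.

Answer: x ∈ {0}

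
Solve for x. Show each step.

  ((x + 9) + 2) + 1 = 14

Step 1. [((x + 9) + 2) + 1 = 14] 1 comes off first (subtract 1). So sub: (x + 9) + 2 = 13.
Step 2. [(x + 9) + 2 = 13] the outer +2 inverts by subtracting 2 ⇒ sub: x + 9 = 11.
Step 3. [x + 9 = 11] peel the +9: subtract 9 from each side, so sub: x = 2.

Answer: x ∈ {2}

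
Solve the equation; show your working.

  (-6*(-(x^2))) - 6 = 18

Step 1. [(-6*(-(x^2))) - 6 = 18] -6 | LHS and -6 | 18: pull -6 out, so factor: (-(x^2)) + 1 = -3.
Step 2. [(-(x^2)) + 1 = -3] 1 comes off first (subtract 1). So sub: -(x^2) = -4.
Step 3. [-(x^2) = -4] LHS negated; negate both sides, so neg: x^2 = 4.
Step 4. [x^2 = 4] √ both sides: 4 ≥ 0 gives two branches ⇒ sqrt: x = 2 or -2.

Answer: x ∈ {-2, 2}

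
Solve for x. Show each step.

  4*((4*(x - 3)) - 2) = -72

Step 1. [4*((4*(x - 3)) - 2) = -72] 4·(inner) — divide through by 4 ⇒ div: (4*(x - 3)) - 2 = -18.
Step 2. [(4*(x - 3)) - 2 = -18] 2 comes off first (add 2) ⇒ sub: 4*(x - 3) = -16.
Step 3. [4*(x - 3) = -16] divide by the outer 4, so div: x - 3 = -4.
Step 4. [x - 3 = -4] peel the -3: add 3 from each side. So sub: x = -1.

Answer: x ∈ {-1}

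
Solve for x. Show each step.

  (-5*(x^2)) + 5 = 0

Step 1. [(-5*(x^2)) + 5 = 0] the outer +5 inverts by subtracting 5 ⇒ sub: -5*(x^2) = -5.
Step 2. [-5*(x^2) = -5] divide by the outer -5. So div: x^2 = 1.
Step 3. [x^2 = 1] √ both sides: 1 ≥ 0 gives two branches. So sqrt: x = 1 or -1.

Answer: x ∈ {-1, 1}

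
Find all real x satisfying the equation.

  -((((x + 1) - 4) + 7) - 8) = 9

Step 1. [-((((x + 1) - 4) + 7) - 8) = 9] LHS negated; negate both sides. So neg: (((x + 1) - 4) + 7) - 8 = -9.
Step 2. [(((x + 1) - 4) + 7) - 8 = -9] 8 comes off first (add 8) ⇒ sub: ((x + 1) - 4) + 7 = -1.
Step 3. [((x + 1) - 4) + 7 = -1] subtract 7: x sits inside (… + 7), so sub: (x + 1) - 4 = -8.
Step 4. [(x + 1) - 4 = -8] 4 comes off first (add 4), so sub: x + 1 = -4.
Step 5. [x + 1 = -4] peel the +1: subtract 1 from each side, so sub: x = -5.

Answer: x ∈ {-5}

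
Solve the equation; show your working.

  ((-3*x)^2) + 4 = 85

Step 1. [((-3*x)^2) + 4 = 85] subtract 4: x sits inside (… + 4). So sub: (-3*x)^2 = 81.
Step 2. [(-3*x)^2 = 81] 81 ≥ 0, LHS is (·)² — take ±√. So sqrt: -3*x = 9 or -9.
Step 3. [-3*x = 9 or -9] leading coefficient -3: divide by -3 ⇒ div: x = -3 or 3.

Answer: x ∈ {-3, 3}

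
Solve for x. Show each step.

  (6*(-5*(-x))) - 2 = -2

Step 1. [(6*(-5*(-x))) - 2 = -2] peel the -2: add 2 from each side, so sub: 6*(-5*(-x)) = 0.
Step 2. [6*(-5*(-x)) = 0] 6 out front; divide by 6, so div: -5*(-x) = 0.
Step 3. [-5*(-x) = 0] -5 out front; divide by -5. So div: -x = 0.
Step 4. [-x = 0] leading − — multiply by −1, so neg: x = 0.

Answer: x ∈ {0}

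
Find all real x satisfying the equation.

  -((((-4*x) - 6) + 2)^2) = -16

Step 1. [-((((-4*x) - 6) + 2)^2) = -16] LHS negated; negate both sides ⇒ neg: (((-4*x) - 6) + 2)^2 = 16.
Step 2. [(((-4*x) - 6) + 2)^2 = 16] √ both sides: 16 ≥ 0 gives two branches ⇒ sqrt: ((-4*x) - 6) + 2 = 4 or -4.
Step 3. [((-4*x) - 6) + 2 = 4 or -4] subtract 2: x sits inside (… + 2), so sub: (-4*x) - 6 = 2 or -6.
Step 4. [(-4*x) - 6 = 2 or -6] the outer -6 inverts by adding 6. So sub: -4*x = 8 or 0.
Step 5. [-4*x = 8 or 0] leading coefficient -4: divide by -4, so div: x = -2 or 0.

Answer: x ∈ {-2, 0}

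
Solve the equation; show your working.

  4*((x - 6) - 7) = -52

Step 1. [4*((x - 6) - 7) = -52] 4 out front; divide by 4. So div: (x - 6) - 7 = -13.
Step 2. [(x - 6) - 7 = -13] the outer -7 inverts by adding 7. So sub: x - 6 = -6.
Step 3. [x - 6 = -6] peel the -6: add 6 from each side. So sub: x = 0.

Answer: x ∈ {0}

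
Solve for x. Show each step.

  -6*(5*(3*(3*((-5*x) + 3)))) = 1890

Step 1. [-6*(5*(3*(3*((-5*x) + 3)))) = 1890] -6 out front; divide by -6, so div: 5*(3*(3*((-5*x) + 3))) = -315.
Step 2. [5*(3*(3*((-5*x) + 3))) = -315] 5 out front; divide by 5. So div: 3*(3*((-5*x) + 3)) = -63.
Step 3. [3*(3*((-5*x) + 3)) = -63] leading coefficient 3: divide by 3 ⇒ div: 3*((-5*x) + 3) = -21.
Step 4. [3*((-5*x) + 3) = -21] 3 out front; divide by 3 ⇒ div: (-5*x) + 3 = -7.
Step 5. [(-5*x) + 3 = -7] +3 is outermost — subtract 3 both sides ⇒ sub: -5*x = -10.
Step 6. [-5*x = -10] -5 out front; divide by -5, so div: x = 2.

Answer: x ∈ {2}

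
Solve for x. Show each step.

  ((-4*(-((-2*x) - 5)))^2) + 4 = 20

Step 1. [((-4*(-((-2*x) - 5)))^2) + 4 = 20] 4 comes off first (subtract 4) ⇒ sub: (-4*(-((-2*x) - 5)))^2 = 16.
Step 2. [(-4*(-((-2*x) - 5)))^2 = 16] √ both sides: 16 ≥ 0 gives two branches, so sqrt: -4*(-((-2*x) - 5)) = 4 or -4.
Step 3. [-4*(-((-2*x) - 5)) = 4 or -4] divide by the outer -4, so div: -((-2*x) - 5) = -1 or 1.
Step 4. [-((-2*x) - 5) = -1 or 1] leading − — multiply by −1. So neg: (-2*x) - 5 = 1 or -1.
Step 5. [(-2*x) - 5 = 1 or -1] add 5: x sits inside (… - 5) ⇒ sub: -2*x = 6 or 4.
Step 6. [-2*x = 6 or 4] leading coefficient -2: divide by -2, so div: x = -3 or -2.

Answer: x ∈ {-3, -2}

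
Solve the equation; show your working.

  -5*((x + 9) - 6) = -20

Step 1. [-5*((x + 9) - 6) = -20] divide by the outer -5. So div: (x + 9) - 6 = 4.
Step 2. [(x + 9) - 6 = 4] add 6: x sits inside (… - 6), so sub: x + 9 = 10.
Step 3. [x + 9 = 10] the outer +9 inverts by subtracting 9. So sub: x = 1.

Answer: x ∈ {1}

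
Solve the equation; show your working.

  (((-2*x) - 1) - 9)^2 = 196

Step 1. [(((-2*x) - 1) - 9)^2 = 196] 196 ≥ 0, LHS is (·)² — take ±√, so sqrt: ((-2*x) - 1) - 9 = 14 or -14.
Step 2. [((-2*x) - 1) - 9 = 14 or -14] add 9: x sits inside (… - 9). So sub: (-2*x) - 1 = 23 or -5.
Step 3. [(-2*x) - 1 = 23 or -5] add 1: x sits inside (… - 1) ⇒ sub: -2*x = 24 or -4.
Step 4. [-2*x = 24 or -4] leading coefficient -2: divide by -2. So div: x = -12 or 2.

Answer: x ∈ {-12, 2}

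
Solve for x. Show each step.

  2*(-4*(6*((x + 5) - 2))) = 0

Step 1. [2*(-4*(6*((x + 5) - 2))) = 0] divide by the outer 2. So div: -4*(6*((x + 5) - 2)) = 0.
Step 2. [-4*(6*((x + 5) - 2)) = 0] -4 out front; divide by -4, so div: 6*((x + 5) - 2) = 0.
Step 3. [6*((x + 5) - 2) = 0] 6 out front; divide by 6 ⇒ div: (x + 5) - 2 = 0.
Step 4. [(x + 5) - 2 = 0] peel the -2: add 2 from each side ⇒ sub: x + 5 = 2.
Step 5. [x + 5 = 2] subtract 5: x sits inside (… + 5). So sub: x = -3.

Answer: x ∈ {-3}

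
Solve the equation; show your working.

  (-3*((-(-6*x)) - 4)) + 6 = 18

Step 1. [(-3*((-(-6*x)) - 4)) + 6 = 18] 6 comes off first (subtract 6), so sub: -3*((-(-6*x)) - 4) = 12.
Step 2. [-3*((-(-6*x)) - 4) = 12] -3·(inner) — divide through by -3, so div: (-(-6*x)) - 4 = -4.
Step 3. [(-(-6*x)) - 4 = -4] the outer -4 inverts by adding 4 ⇒ sub: -(-6*x) = 0.
Step 4. [-(-6*x) = 0] leading − — multiply by −1, so neg: -6*x = 0.
Step 5. [-6*x = 0] divide by the outer -6 ⇒ div: x = 0.

Answer: x ∈ {0}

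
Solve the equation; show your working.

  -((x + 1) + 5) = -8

Step 1. [-((x + 1) + 5) = -8] leading − — multiply by −1 ⇒ neg: (x + 1) + 5 = 8.
Step 2. [(x + 1) + 5 = 8] subtract 5: x sits inside (… + 5) ⇒ sub: x + 1 = 3.
Step 3. [x + 1 = 3] peel the +1: subtract 1 from each side ⇒ sub: x = 2.

Answer: x ∈ {2}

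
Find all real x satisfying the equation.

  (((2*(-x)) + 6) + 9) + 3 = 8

Step 1. [(((2*(-x)) + 6) + 9) + 3 = 8] +3 is outermost — subtract 3 both sides ⇒ sub: ((2*(-x)) + 6) + 9 = 5.
Step 2. [((2*(-x)) + 6) + 9 = 5] 9 comes off first (subtract 9). So sub: (2*(-x)) + 6 = -4.
Step 3. [(2*(-x)) + 6 = -4] common factor 2 (LHS and -4) — divide through ⇒ factor: (-x) + 3 = -2.
Step 4. [(-x) + 3 = -2] the outer +3 inverts by subtracting 3 ⇒ sub: -x = -5.
Step 5. [-x = -5] LHS negated; negate both sides ⇒ neg: x = 5.

Answer: x ∈ {5}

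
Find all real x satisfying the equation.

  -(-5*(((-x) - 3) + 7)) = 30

Step 1. [-(-5*(((-x) - 3) + 7)) = 30] flip signs both sides, so neg: -5*(((-x) - 3) + 7) = -30.
Step 2. [-5*(((-x) - 3) + 7) = -30] LHS = -5·(…); ÷-5 both sides, so div: ((-x) - 3) + 7 = 6.
Step 3. [((-x) - 3) + 7 = 6] subtract 7: x sits inside (… + 7), so sub: (-x) - 3 = -1.
Step 4. [(-x) - 3 = -1] add 3: x sits inside (… - 3). So sub: -x = 2.
Step 5. [-x = 2] LHS negated; negate both sides ⇒ neg: x = -2.

Answer: x ∈ {-2}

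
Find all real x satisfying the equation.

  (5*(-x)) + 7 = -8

Step 1. [(5*(-x)) + 7 = -8] peel the +7: subtract 7 from each side. So sub: 5*(-x) = -15.
Step 2. [5*(-x) = -15] divide by the outer 5 ⇒ div: -x = -3.
Step 3. [-x = -3] leading − — multiply by −1, so neg: x = 3.

Answer: x ∈ {3}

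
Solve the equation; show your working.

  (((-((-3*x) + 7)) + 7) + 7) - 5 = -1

Step 1. [(((-((-3*x) + 7)) + 7) + 7) - 5 = -1] peel the -5: add 5 from each side, so sub: ((-((-3*x) + 7)) + 7) + 7 = 4.
Step 2. [((-((-3*x) + 7)) + 7) + 7 = 4] subtract 7: x sits inside (… + 7) ⇒ sub: (-((-3*x) + 7)) + 7 = -3.
Step 3. [(-((-3*x) + 7)) + 7 = -3] peel the +7: subtract 7 from each side. So sub: -((-3*x) + 7) = -10.
Step 4. [-((-3*x) + 7) = -10] flip signs both sides. So neg: (-3*x) + 7 = 10.
Step 5. [(-3*x) + 7 = 10] 7 comes off first (subtract 7) ⇒ sub: -3*x = 3.
Step 6. [-3*x = 3] -3 out front; divide by -3. So div: x = -1.

Answer: x ∈ {-1}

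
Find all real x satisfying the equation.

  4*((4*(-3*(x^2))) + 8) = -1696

Step 1. [4*((4*(-3*(x^2))) + 8) = -1696] LHS = 4·(…); ÷4 both sides, so div: (4*(-3*(x^2))) + 8 = -424.
Step 2. [(4*(-3*(x^2))) + 8 = -424] the outer +8 inverts by subtracting 8 ⇒ sub: 4*(-3*(x^2)) = -432.
Step 3. [4*(-3*(x^2)) = -432] 4 out front; divide by 4. So div: -3*(x^2) = -108.
Step 4. [-3*(x^2) = -108] LHS = -3·(…); ÷-3 both sides. So div: x^2 = 36.
Step 5. [x^2 = 36] 36 ≥ 0, LHS is (·)² — take ±√. So sqrt: x = 6 or -6.

Answer: x ∈ {-6, 6}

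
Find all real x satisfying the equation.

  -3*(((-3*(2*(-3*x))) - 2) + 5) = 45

Step 1. [-3*(((-3*(2*(-3*x))) - 2) + 5) = 45] divide by the outer -3, so div: ((-3*(2*(-3*x))) - 2) + 5 = -15.
Step 2. [((-3*(2*(-3*x))) - 2) + 5 = -15] subtract 5: x sits inside (… + 5). So sub: (-3*(2*(-3*x))) - 2 = -20.
Step 3. [(-3*(2*(-3*x))) - 2 = -20] the outer -2 inverts by adding 2, so sub: -3*(2*(-3*x)) = -18.
Step 4. [-3*(2*(-3*x)) = -18] LHS = -3·(…); ÷-3 both sides. So div: 2*(-3*x) = 6.
Step 5. [2*(-3*x) = 6] 2·(inner) — divide through by 2. So div: -3*x = 3.
Step 6. [-3*x = 3] -3 out front; divide by -3. So div: x = -1.

Answer: x ∈ {-1}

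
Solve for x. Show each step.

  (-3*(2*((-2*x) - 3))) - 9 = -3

Step 1. [(-3*(2*((-2*x) - 3))) - 9 = -3] add 9: x sits inside (… - 9). So sub: -3*(2*((-2*x) - 3)) = 6.
Step 2. [-3*(2*((-2*x) - 3)) = 6] LHS = -3·(…); ÷-3 both sides, so div: 2*((-2*x) - 3) = -2.
Step 3. [2*((-2*x) - 3) = -2] 2·(inner) — divide through by 2, so div: (-2*x) - 3 = -1.
Step 4. [(-2*x) - 3 = -1] the outer -3 inverts by adding 3. So sub: -2*x = 2.
Step 5. [-2*x = 2] -2·(inner) — divide through by -2. So div: x = -1.

Answer: x ∈ {-1}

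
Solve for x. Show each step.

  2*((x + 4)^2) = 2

Step 1. [2*((x + 4)^2) = 2] leading coefficient 2: divide by 2. So div: (x + 4)^2 = 1.
Step 2. [(x + 4)^2 = 1] √ both sides: 1 ≥ 0 gives two branches ⇒ sqrt: x + 4 = 1 or -1.
Step 3. [x + 4 = 1 or -1] subtract 4: x sits inside (… + 4) ⇒ sub: x = -3 or -5.

Answer: x ∈ {-5, -3}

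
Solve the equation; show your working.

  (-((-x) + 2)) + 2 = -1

Step 1. [(-((-x) + 2)) + 2 = -1] peel the +2: subtract 2 from each side ⇒ sub: -((-x) + 2) = -3.
Step 2. [-((-x) + 2) = -3] LHS negated; negate both sides. So neg: (-x) + 2 = 3.
Step 3. [(-x) + 2 = 3] 2 comes off first (subtract 2), so sub: -x = 1.
Step 4. [-x = 1] flip signs both sides, so neg: x = -1.

Answer: x ∈ {-1}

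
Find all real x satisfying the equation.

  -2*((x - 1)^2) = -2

Step 1. [-2*((x - 1)^2) = -2] divide by the outer -2 ⇒ div: (x - 1)^2 = 1.
Step 2. [(x - 1)^2 = 1] 1 ≥ 0, LHS is (·)² — take ±√, so sqrt: x - 1 = 1 or -1.
Step 3. [x - 1 = 1 or -1] 1 comes off first (add 1). So sub: x = 2 or 0.

Answer: x ∈ {0, 2}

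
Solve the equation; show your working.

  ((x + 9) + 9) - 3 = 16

Step 1. [((x + 9) + 9) - 3 = 16] add 3: x sits inside (… - 3). So sub: (x + 9) + 9 = 19.
Step 2. [(x + 9) + 9 = 19] 9 comes off first (subtract 9) ⇒ sub: x + 9 = 10.
Step 3. [x + 9 = 10] the outer +9 inverts by subtracting 9 ⇒ sub: x = 1.

Answer: x ∈ {1}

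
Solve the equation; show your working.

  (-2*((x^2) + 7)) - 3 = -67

Step 1. [(-2*((x^2) + 7)) - 3 = -67] 3 comes off first (add 3) ⇒ sub: -2*((x^2) + 7) = -64.
Step 2. [-2*((x^2) + 7) = -64] divide by the outer -2 ⇒ div: (x^2) + 7 = 32.
Step 3. [(x^2) + 7 = 32] the outer +7 inverts by subtracting 7, so sub: x^2 = 25.
Step 4. [x^2 = 25] √ both sides: 25 ≥ 0 gives two branches ⇒ sqrt: x = 5 or -5.

Answer: x ∈ {-5, 5}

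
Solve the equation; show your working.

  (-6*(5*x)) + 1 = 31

Step 1. [(-6*(5*x)) + 1 = 31] +1 is outermost — subtract 1 both sides, so sub: -6*(5*x) = 30.
Step 2. [-6*(5*x) = 30] -6·(inner) — divide through by -6, so div: 5*x = -5.
Step 3. [5*x = -5] 5 out front; divide by 5. So div: x = -1.

Answer: x ∈ {-1}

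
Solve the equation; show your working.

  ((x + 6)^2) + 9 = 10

Step 1. [((x + 6)^2) + 9 = 10] 9 comes off first (subtract 9), so sub: (x + 6)^2 = 1.
Step 2. [(x + 6)^2 = 1] √ both sides: 1 ≥ 0 gives two branches, so sqrt: x + 6 = 1 or -1.
Step 3. [x + 6 = 1 or -1] 6 comes off first (subtract 6). So sub: x = -5 or -7.

Answer: x ∈ {-7, -5}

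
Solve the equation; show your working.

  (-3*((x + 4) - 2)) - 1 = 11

Step 1. [(-3*((x + 4) - 2)) - 1 = 11] add 1: x sits inside (… - 1). So sub: -3*((x + 4) - 2) = 12.
Step 2. [-3*((x + 4) - 2) = 12] divide by the outer -3. So div: (x + 4) - 2 = -4.
Step 3. [(x + 4) - 2 = -4] -2 is outermost — add 2 both sides, so sub: x + 4 = -2.
Step 4. [x + 4 = -2] the outer +4 inverts by subtracting 4 ⇒ sub: x = -6.

Answer: x ∈ {-6}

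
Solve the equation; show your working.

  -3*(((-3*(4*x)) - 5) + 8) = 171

Step 1. [-3*(((-3*(4*x)) - 5) + 8) = 171] divide by the outer -3, so div: ((-3*(4*x)) - 5) + 8 = -57.
Step 2. [((-3*(4*x)) - 5) + 8 = -57] subtract 8: x sits inside (… + 8), so sub: (-3*(4*x)) - 5 = -65.
Step 3. [(-3*(4*x)) - 5 = -65] 5 comes off first (add 5). So sub: -3*(4*x) = -60.
Step 4. [-3*(4*x) = -60] divide by the outer -3. So div: 4*x = 20.
Step 5. [4*x = 20] 4 out front; divide by 4, so div: x = 5.

Answer: x ∈ {5}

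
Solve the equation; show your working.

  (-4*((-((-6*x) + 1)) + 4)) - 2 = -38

Step 1. [(-4*((-((-6*x) + 1)) + 4)) - 2 = -38] peel the -2: add 2 from each side ⇒ sub: -4*((-((-6*x) + 1)) + 4) = -36.
Step 2. [-4*((-((-6*x) + 1)) + 4) = -36] LHS = -4·(…); ÷-4 both sides ⇒ div: (-((-6*x) + 1)) + 4 = 9.
Step 3. [(-((-6*x) + 1)) + 4 = 9] subtract 4: x sits inside (… + 4). So sub: -((-6*x) + 1) = 5.
Step 4. [-((-6*x) + 1) = 5] flip signs both sides. So neg: (-6*x) + 1 = -5.
Step 5. [(-6*x) + 1 = -5] peel the +1: subtract 1 from each side, so sub: -6*x = -6.
Step 6. [-6*x = -6] leading coefficient -6: divide by -6 ⇒ div: x = 1.

Answer: x ∈ {1}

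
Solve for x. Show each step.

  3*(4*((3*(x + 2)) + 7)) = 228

Step 1. [3*(4*((3*(x + 2)) + 7)) = 228] 3·(inner) — divide through by 3, so div: 4*((3*(x + 2)) + 7) = 76.
Step 2. [4*((3*(x + 2)) + 7) = 76] leading coefficient 4: divide by 4 ⇒ div: (3*(x + 2)) + 7 = 19.
Step 3. [(3*(x + 2)) + 7 = 19] the outer +7 inverts by subtracting 7. So sub: 3*(x + 2) = 12.
Step 4. [3*(x + 2) = 12] 3 out front; divide by 3 ⇒ div: x + 2 = 4.
Step 5. [x + 2 = 4] +2 is outermost — subtract 2 both sides. So sub: x = 2.

Answer: x ∈ {2}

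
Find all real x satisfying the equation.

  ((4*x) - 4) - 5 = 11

Step 1. [((4*x) - 4) - 5 = 11] the outer -5 inverts by adding 5. So sub: (4*x) - 4 = 16.
Step 2. [(4*x) - 4 = 16] add 4: x sits inside (… - 4). So sub: 4*x = 20.
Step 3. [4*x = 20] 4 out front; divide by 4, so div: x = 5.

Answer: x ∈ {5}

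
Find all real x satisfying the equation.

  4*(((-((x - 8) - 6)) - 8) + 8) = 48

Step 1. [4*(((-((x - 8) - 6)) - 8) + 8) = 48] 4·(inner) — divide through by 4. So div: ((-((x - 8) - 6)) - 8) + 8 = 12.
Step 2. [((-((x - 8) - 6)) - 8) + 8 = 12] 8 comes off first (subtract 8) ⇒ sub: (-((x - 8) - 6)) - 8 = 4.
Step 3. [(-((x - 8) - 6)) - 8 = 4] the outer -8 inverts by adding 8. So sub: -((x - 8) - 6) = 12.
Step 4. [-((x - 8) - 6) = 12] LHS negated; negate both sides. So neg: (x - 8) - 6 = -12.
Step 5. [(x - 8) - 6 = -12] the outer -6 inverts by adding 6. So sub: x - 8 = -6.
Step 6. [x - 8 = -6] peel the -8: add 8 from each side, so sub: x = 2.

Answer: x ∈ {2}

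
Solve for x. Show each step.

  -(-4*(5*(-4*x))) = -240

Step 1. [-(-4*(5*(-4*x))) = -240] LHS negated; negate both sides, so neg: -4*(5*(-4*x)) = 240.
Step 2. [-4*(5*(-4*x)) = 240] LHS = -4·(…); ÷-4 both sides. So div: 5*(-4*x) = -60.
Step 3. [5*(-4*x) = -60] 5 out front; divide by 5, so div: -4*x = -12.
Step 4. [-4*x = -12] leading coefficient -4: divide by -4, so div: x = 3.

Answer: x ∈ {3}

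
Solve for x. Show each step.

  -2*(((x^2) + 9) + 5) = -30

Step 1. [-2*(((x^2) + 9) + 5) = -30] -2·(inner) — divide through by -2. So div: ((x^2) + 9) + 5 = 15.
Step 2. [((x^2) + 9) + 5 = 15] +5 is outermost — subtract 5 both sides. So sub: (x^2) + 9 = 10.
Step 3. [(x^2) + 9 = 10] the outer +9 inverts by subtracting 9 ⇒ sub: x^2 = 1.
Step 4. [x^2 = 1] √ both sides: 1 ≥ 0 gives two branches, so sqrt: x = 1 or -1.

Answer: x ∈ {-1, 1}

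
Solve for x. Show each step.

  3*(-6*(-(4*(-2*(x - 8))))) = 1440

Step 1. [3*(-6*(-(4*(-2*(x - 8))))) = 1440] 3·(inner) — divide through by 3, so div: -6*(-(4*(-2*(x - 8)))) = 480.
Step 2. [-6*(-(4*(-2*(x - 8)))) = 480] -6 out front; divide by -6. So div: -(4*(-2*(x - 8))) = -80.
Step 3. [-(4*(-2*(x - 8))) = -80] leading − — multiply by −1. So neg: 4*(-2*(x - 8)) = 80.
Step 4. [4*(-2*(x - 8)) = 80] divide by the outer 4. So div: -2*(x - 8) = 20.
Step 5. [-2*(x - 8) = 20] -2·(inner) — divide through by -2 ⇒ div: x - 8 = -10.
Step 6. [x - 8 = -10] -8 is outermost — add 8 both sides. So sub: x = -2.

Answer: x ∈ {-2}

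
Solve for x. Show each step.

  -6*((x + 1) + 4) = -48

Step 1. [-6*((x + 1) + 4) = -48] -6 out front; divide by -6 ⇒ div: (x + 1) + 4 = 8.
Step 2. [(x + 1) + 4 = 8] subtract 4: x sits inside (… + 4). So sub: x + 1 = 4.
Step 3. [x + 1 = 4] subtract 1: x sits inside (… + 1) ⇒ sub: x = 3.

Answer: x ∈ {3}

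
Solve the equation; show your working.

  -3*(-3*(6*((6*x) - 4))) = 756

Step 1. [-3*(-3*(6*((6*x) - 4))) = 756] LHS = -3·(…); ÷-3 both sides. So div: -3*(6*((6*x) - 4)) = -252.
Step 2. [-3*(6*((6*x) - 4)) = -252] -3 out front; divide by -3 ⇒ div: 6*((6*x) - 4) = 84.
Step 3. [6*((6*x) - 4) = 84] divide by the outer 6, so div: (6*x) - 4 = 14.
Step 4. [(6*x) - 4 = 14] -4 is outermost — add 4 both sides, so sub: 6*x = 18.
Step 5. [6*x = 18] 6 out front; divide by 6, so div: x = 3.

Answer: x ∈ {3}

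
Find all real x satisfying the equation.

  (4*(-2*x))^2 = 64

Step 1. [(4*(-2*x))^2 = 64] √ both sides: 64 ≥ 0 gives two branches ⇒ sqrt: 4*(-2*x) = 8 or -8.
Step 2. [4*(-2*x) = 8 or -8] leading coefficient 4: divide by 4 ⇒ div: -2*x = 2 or -2.
Step 3. [-2*x = 2 or -2] LHS = -2·(…); ÷-2 both sides ⇒ div: x = -1 or 1.

Answer: x ∈ {-1, 1}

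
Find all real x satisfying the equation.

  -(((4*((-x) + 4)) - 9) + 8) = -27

Step 1. [-(((4*((-x) + 4)) - 9) + 8) = -27] flip signs both sides ⇒ neg: ((4*((-x) + 4)) - 9) + 8 = 27.
Step 2. [((4*((-x) + 4)) - 9) + 8 = 27] the outer +8 inverts by subtracting 8, so sub: (4*((-x) + 4)) - 9 = 19.
Step 3. [(4*((-x) + 4)) - 9 = 19] the outer -9 inverts by adding 9. So sub: 4*((-x) + 4) = 28.
Step 4. [4*((-x) + 4) = 28] LHS = 4·(…); ÷4 both sides. So div: (-x) + 4 = 7.
Step 5. [(-x) + 4 = 7] peel the +4: subtract 4 from each side, so sub: -x = 3.
Step 6. [-x = 3] flip signs both sides. So neg: x = -3.

Answer: x ∈ {-3}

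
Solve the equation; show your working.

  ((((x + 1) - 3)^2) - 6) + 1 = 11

Step 1. [((((x + 1) - 3)^2) - 6) + 1 = 11] peel the +1: subtract 1 from each side, so sub: (((x + 1) - 3)^2) - 6 = 10.
Step 2. [(((x + 1) - 3)^2) - 6 = 10] the outer -6 inverts by adding 6 ⇒ sub: ((x + 1) - 3)^2 = 16.
Step 3. [((x + 1) - 3)^2 = 16] √ both sides: 16 ≥ 0 gives two branches, so sqrt: (x + 1) - 3 = 4 or -4.
Step 4. [(x + 1) - 3 = 4 or -4] peel the -3: add 3 from each side, so sub: x + 1 = 7 or -1.
Step 5. [x + 1 = 7 or -1] peel the +1: subtract 1 from each side, so sub: x = 6 or -2.

Answer: x ∈ {-2, 6}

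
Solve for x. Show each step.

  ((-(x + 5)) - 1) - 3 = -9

Step 1. [((-(x + 5)) - 1) - 3 = -9] -3 is outermost — add 3 both sides. So sub: (-(x + 5)) - 1 = -6.
Step 2. [(-(x + 5)) - 1 = -6] add 1: x sits inside (… - 1), so sub: -(x + 5) = -5.
Step 3. [-(x + 5) = -5] flip signs both sides, so neg: x + 5 = 5.
Step 4. [x + 5 = 5] 5 comes off first (subtract 5) ⇒ sub: x = 0.

Answer: x ∈ {0}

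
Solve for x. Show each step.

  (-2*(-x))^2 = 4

Step 1. [(-2*(-x))^2 = 4] LHS squared, RHS 4 ≥ 0: apply √ (±) ⇒ sqrt: -2*(-x) = 2 or -2.
Step 2. [-2*(-x) = 2 or -2] leading coefficient -2: divide by -2. So div: -x = -1 or 1.
Step 3. [-x = -1 or 1] flip signs both sides ⇒ neg: x = 1 or -1.

Answer: x ∈ {-1, 1}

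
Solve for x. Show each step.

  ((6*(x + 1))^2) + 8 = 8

Step 1. [((6*(x + 1))^2) + 8 = 8] the outer +8 inverts by subtracting 8. So sub: (6*(x + 1))^2 = 0.
Step 2. [(6*(x + 1))^2 = 0] LHS squared, RHS 0 ≥ 0: apply √ (±) ⇒ sqrt: 6*(x + 1) = 0.
Step 3. [6*(x + 1) = 0] leading coefficient 6: divide by 6, so div: x + 1 = 0.
Step 4. [x + 1 = 0] peel the +1: subtract 1 from each side, so sub: x = -1.

Answer: x ∈ {-1}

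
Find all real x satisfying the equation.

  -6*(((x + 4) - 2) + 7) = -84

Step 1. [-6*(((x + 4) - 2) + 7) = -84] LHS = -6·(…); ÷-6 both sides. So div: ((x + 4) - 2) + 7 = 14.
Step 2. [((x + 4) - 2) + 7 = 14] peel the +7: subtract 7 from each side, so sub: (x + 4) - 2 = 7.
Step 3. [(x + 4) - 2 = 7] 2 comes off first (add 2). So sub: x + 4 = 9.
Step 4. [x + 4 = 9] the outer +4 inverts by subtracting 4 ⇒ sub: x = 5.

Answer: x ∈ {5}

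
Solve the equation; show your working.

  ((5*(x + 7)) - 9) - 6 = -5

Step 1. [((5*(x + 7)) - 9) - 6 = -5] add 6: x sits inside (… - 6). So sub: (5*(x + 7)) - 9 = 1.
Step 2. [(5*(x + 7)) - 9 = 1] -9 is outermost — add 9 both sides, so sub: 5*(x + 7) = 10.
Step 3. [5*(x + 7) = 10] divide by the outer 5 ⇒ div: x + 7 = 2.
Step 4. [x + 7 = 2] 7 comes off first (subtract 7) ⇒ sub: x = -5.

Answer: x ∈ {-5}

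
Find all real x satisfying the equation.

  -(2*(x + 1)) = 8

Step 1. [-(2*(x + 1)) = 8] leading − — multiply by −1, so neg: 2*(x + 1) = -8.
Step 2. [2*(x + 1) = -8] divide by the outer 2. So div: x + 1 = -4.
Step 3. [x + 1 = -4] peel the +1: subtract 1 from each side. So sub: x = -5.

Answer: x ∈ {-5}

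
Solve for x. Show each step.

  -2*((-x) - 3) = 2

Step 1. [-2*((-x) - 3) = 2] leading coefficient -2: divide by -2 ⇒ div: (-x) - 3 = -1.
Step 2. [(-x) - 3 = -1] add 3: x sits inside (… - 3) ⇒ sub: -x = 2.
Step 3. [-x = 2] LHS negated; negate both sides, so neg: x = -2.

Answer: x ∈ {-2}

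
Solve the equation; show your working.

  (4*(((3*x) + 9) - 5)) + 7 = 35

Step 1. [(4*(((3*x) + 9) - 5)) + 7 = 35] +7 is outermost — subtract 7 both sides, so sub: 4*(((3*x) + 9) - 5) = 28.
Step 2. [4*(((3*x) + 9) - 5) = 28] 4·(inner) — divide through by 4 ⇒ div: ((3*x) + 9) - 5 = 7.
Step 3. [((3*x) + 9) - 5 = 7] -5 is outermost — add 5 both sides. So sub: (3*x) + 9 = 12.
Step 4. [(3*x) + 9 = 12] peel the +9: subtract 9 from each side ⇒ sub: 3*x = 3.
Step 5. [3*x = 3] leading coefficient 3: divide by 3 ⇒ div: x = 1.

Answer: x ∈ {1}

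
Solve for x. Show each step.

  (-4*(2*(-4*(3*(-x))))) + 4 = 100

Step 1. [(-4*(2*(-4*(3*(-x))))) + 4 = 100] -4 divides every term; factor it out. So factor: (2*(-4*(3*(-x)))) - 1 = -25.
Step 2. [(2*(-4*(3*(-x)))) - 1 = -25] peel the -1: add 1 from each side, so sub: 2*(-4*(3*(-x))) = -24.
Step 3. [2*(-4*(3*(-x))) = -24] LHS = 2·(…); ÷2 both sides ⇒ div: -4*(3*(-x)) = -12.
Step 4. [-4*(3*(-x)) = -12] leading coefficient -4: divide by -4, so div: 3*(-x) = 3.
Step 5. [3*(-x) = 3] leading coefficient 3: divide by 3, so div: -x = 1.
Step 6. [-x = 1] flip signs both sides, so neg: x = -1.

Answer: x ∈ {-1}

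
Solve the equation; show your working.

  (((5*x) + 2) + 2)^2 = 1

Step 1. [(((5*x) + 2) + 2)^2 = 1] √ both sides: 1 ≥ 0 gives two branches, so sqrt: ((5*x) + 2) + 2 = 1 or -1.
Step 2. [((5*x) + 2) + 2 = 1 or -1] +2 is outermost — subtract 2 both sides. So sub: (5*x) + 2 = -1 or -3.
Step 3. [(5*x) + 2 = -1 or -3] the outer +2 inverts by subtracting 2. So sub: 5*x = -3 or -5.
Step 4. [5*x = -3 or -5] leading coefficient 5: divide by 5, so div: x = -3/5 or -1.

Answer: x ∈ {-1, -3/5}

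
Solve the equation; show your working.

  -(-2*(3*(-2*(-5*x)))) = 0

Step 1. [-(-2*(3*(-2*(-5*x)))) = 0] flip signs both sides ⇒ neg: -2*(3*(-2*(-5*x))) = 0.
Step 2. [-2*(3*(-2*(-5*x))) = 0] -2·(inner) — divide through by -2 ⇒ div: 3*(-2*(-5*x)) = 0.
Step 3. [3*(-2*(-5*x)) = 0] divide by the outer 3. So div: -2*(-5*x) = 0.
Step 4. [-2*(-5*x) = 0] -2 out front; divide by -2. So div: -5*x = 0.
Step 5. [-5*x = 0] leading coefficient -5: divide by -5, so div: x = 0.

Answer: x ∈ {0}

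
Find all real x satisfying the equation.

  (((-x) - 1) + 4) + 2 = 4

Step 1. [(((-x) - 1) + 4) + 2 = 4] subtract 2: x sits inside (… + 2) ⇒ sub: ((-x) - 1) + 4 = 2.
Step 2. [((-x) - 1) + 4 = 2] 4 comes off first (subtract 4). So sub: (-x) - 1 = -2.
Step 3. [(-x) - 1 = -2] 1 comes off first (add 1) ⇒ sub: -x = -1.
Step 4. [-x = -1] flip signs both sides. So neg: x = 1.

Answer: x ∈ {1}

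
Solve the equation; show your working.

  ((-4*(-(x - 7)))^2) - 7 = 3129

Step 1. [((-4*(-(x - 7)))^2) - 7 = 3129] peel the -7: add 7 from each side ⇒ sub: (-4*(-(x - 7)))^2 = 3136.
Step 2. [(-4*(-(x - 7)))^2 = 3136] √ both sides: 3136 ≥ 0 gives two branches ⇒ sqrt: -4*(-(x - 7)) = 56 or -56.
Step 3. [-4*(-(x - 7)) = 56 or -56] -4·(inner) — divide through by -4 ⇒ div: -(x - 7) = -14 or 14.
Step 4. [-(x - 7) = -14 or 14] LHS negated; negate both sides ⇒ neg: x - 7 = 14 or -14.
Step 5. [x - 7 = 14 or -14] add 7: x sits inside (… - 7), so sub: x = 21 or -7.

Answer: x ∈ {-7, 21}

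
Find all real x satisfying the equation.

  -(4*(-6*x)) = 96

Step 1. [-(4*(-6*x)) = 96] LHS negated; negate both sides, so neg: 4*(-6*x) = -96.
Step 2. [4*(-6*x) = -96] 4·(inner) — divide through by 4. So div: -6*x = -24.
Step 3. [-6*x = -24] -6 out front; divide by -6 ⇒ div: x = 4.

Answer: x ∈ {4}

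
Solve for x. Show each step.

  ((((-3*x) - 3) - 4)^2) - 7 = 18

Step 1. [((((-3*x) - 3) - 4)^2) - 7 = 18] the outer -7 inverts by adding 7, so sub: (((-3*x) - 3) - 4)^2 = 25.
Step 2. [(((-3*x) - 3) - 4)^2 = 25] 25 ≥ 0, LHS is (·)² — take ±√, so sqrt: ((-3*x) - 3) - 4 = 5 or -5.
Step 3. [((-3*x) - 3) - 4 = 5 or -5] peel the -4: add 4 from each side. So sub: (-3*x) - 3 = 9 or -1.
Step 4. [(-3*x) - 3 = 9 or -1] -3 is outermost — add 3 both sides, so sub: -3*x = 12 or 2.
Step 5. [-3*x = 12 or 2] leading coefficient -3: divide by -3 ⇒ div: x = -4 or -2/3.

Answer: x ∈ {-4, -2/3}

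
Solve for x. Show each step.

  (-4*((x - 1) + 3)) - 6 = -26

Step 1. [(-4*((x - 1) + 3)) - 6 = -26] 6 comes off first (add 6), so sub: -4*((x - 1) + 3) = -20.
Step 2. [-4*((x - 1) + 3) = -20] leading coefficient -4: divide by -4 ⇒ div: (x - 1) + 3 = 5.
Step 3. [(x - 1) + 3 = 5] peel the +3: subtract 3 from each side. So sub: x - 1 = 2.
Step 4. [x - 1 = 2] peel the -1: add 1 from each side. So sub: x = 3.

Answer: x ∈ {3}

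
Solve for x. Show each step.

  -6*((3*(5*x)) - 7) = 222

Step 1. [-6*((3*(5*x)) - 7) = 222] -6·(inner) — divide through by -6 ⇒ div: (3*(5*x)) - 7 = -37.
Step 2. [(3*(5*x)) - 7 = -37] -7 is outermost — add 7 both sides, so sub: 3*(5*x) = -30.
Step 3. [3*(5*x) = -30] leading coefficient 3: divide by 3. So div: 5*x = -10.
Step 4. [5*x = -10] 5·(inner) — divide through by 5. So div: x = -2.

Answer: x ∈ {-2}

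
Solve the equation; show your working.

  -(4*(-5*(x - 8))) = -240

Step 1. [-(4*(-5*(x - 8))) = -240] leading − — multiply by −1 ⇒ neg: 4*(-5*(x - 8)) = 240.
Step 2. [4*(-5*(x - 8)) = 240] 4·(inner) — divide through by 4, so div: -5*(x - 8) = 60.
Step 3. [-5*(x - 8) = 60] -5 out front; divide by -5. So div: x - 8 = -12.
Step 4. [x - 8 = -12] -8 is outermost — add 8 both sides, so sub: x = -4.

Answer: x ∈ {-4}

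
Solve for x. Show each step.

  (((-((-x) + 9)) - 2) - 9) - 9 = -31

Step 1. [(((-((-x) + 9)) - 2) - 9) - 9 = -31] peel the -9: add 9 from each side. So sub: ((-((-x) + 9)) - 2) - 9 = -22.
Step 2. [((-((-x) + 9)) - 2) - 9 = -22] 9 comes off first (add 9) ⇒ sub: (-((-x) + 9)) - 2 = -13.
Step 3. [(-((-x) + 9)) - 2 = -13] the outer -2 inverts by adding 2, so sub: -((-x) + 9) = -11.
Step 4. [-((-x) + 9) = -11] leading − — multiply by −1. So neg: (-x) + 9 = 11.
Step 5. [(-x) + 9 = 11] peel the +9: subtract 9 from each side. So sub: -x = 2.
Step 6. [-x = 2] LHS negated; negate both sides. So neg: x = -2.

Answer: x ∈ {-2}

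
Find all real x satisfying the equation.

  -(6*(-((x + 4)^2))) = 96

Step 1. [-(6*(-((x + 4)^2))) = 96] leading − — multiply by −1. So neg: 6*(-((x + 4)^2)) = -96.
Step 2. [6*(-((x + 4)^2)) = -96] LHS = 6·(…); ÷6 both sides ⇒ div: -((x + 4)^2) = -16.
Step 3. [-((x + 4)^2) = -16] LHS negated; negate both sides ⇒ neg: (x + 4)^2 = 16.
Step 4. [(x + 4)^2 = 16] 16 ≥ 0, LHS is (·)² — take ±√. So sqrt: x + 4 = 4 or -4.
Step 5. [x + 4 = 4 or -4] subtract 4: x sits inside (… + 4). So sub: x = 0 or -8.

Answer: x ∈ {-8, 0}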